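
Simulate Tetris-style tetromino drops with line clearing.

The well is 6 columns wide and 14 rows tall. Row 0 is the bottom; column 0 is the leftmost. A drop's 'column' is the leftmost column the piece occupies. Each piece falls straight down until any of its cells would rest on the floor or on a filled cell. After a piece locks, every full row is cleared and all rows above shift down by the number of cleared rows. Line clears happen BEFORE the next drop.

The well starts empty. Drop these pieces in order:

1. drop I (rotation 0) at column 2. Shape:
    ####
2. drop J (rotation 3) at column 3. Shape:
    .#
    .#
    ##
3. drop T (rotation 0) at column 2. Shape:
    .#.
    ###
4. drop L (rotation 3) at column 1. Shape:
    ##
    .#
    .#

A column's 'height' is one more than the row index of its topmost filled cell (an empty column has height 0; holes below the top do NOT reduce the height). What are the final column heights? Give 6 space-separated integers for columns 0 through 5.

Drop 1: I rot0 at col 2 lands with bottom-row=0; cleared 0 line(s) (total 0); column heights now [0 0 1 1 1 1], max=1
Drop 2: J rot3 at col 3 lands with bottom-row=1; cleared 0 line(s) (total 0); column heights now [0 0 1 2 4 1], max=4
Drop 3: T rot0 at col 2 lands with bottom-row=4; cleared 0 line(s) (total 0); column heights now [0 0 5 6 5 1], max=6
Drop 4: L rot3 at col 1 lands with bottom-row=5; cleared 0 line(s) (total 0); column heights now [0 8 8 6 5 1], max=8

Answer: 0 8 8 6 5 1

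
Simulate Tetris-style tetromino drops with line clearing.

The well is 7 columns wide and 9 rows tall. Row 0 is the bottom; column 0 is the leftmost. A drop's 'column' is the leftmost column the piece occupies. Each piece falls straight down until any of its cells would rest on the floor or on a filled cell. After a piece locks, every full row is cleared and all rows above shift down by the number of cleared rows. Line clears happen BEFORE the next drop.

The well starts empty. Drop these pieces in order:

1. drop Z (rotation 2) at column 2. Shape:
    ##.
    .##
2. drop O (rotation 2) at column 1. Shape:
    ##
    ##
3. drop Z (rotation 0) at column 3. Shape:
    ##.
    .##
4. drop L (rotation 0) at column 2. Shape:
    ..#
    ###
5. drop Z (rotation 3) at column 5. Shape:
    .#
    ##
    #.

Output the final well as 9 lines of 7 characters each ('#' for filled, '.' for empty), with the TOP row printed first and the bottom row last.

Answer: .......
.......
.......
....#..
..###.#
.##..##
.#####.
..####.
...##..

Derivation:
Drop 1: Z rot2 at col 2 lands with bottom-row=0; cleared 0 line(s) (total 0); column heights now [0 0 2 2 1 0 0], max=2
Drop 2: O rot2 at col 1 lands with bottom-row=2; cleared 0 line(s) (total 0); column heights now [0 4 4 2 1 0 0], max=4
Drop 3: Z rot0 at col 3 lands with bottom-row=1; cleared 0 line(s) (total 0); column heights now [0 4 4 3 3 2 0], max=4
Drop 4: L rot0 at col 2 lands with bottom-row=4; cleared 0 line(s) (total 0); column heights now [0 4 5 5 6 2 0], max=6
Drop 5: Z rot3 at col 5 lands with bottom-row=2; cleared 0 line(s) (total 0); column heights now [0 4 5 5 6 4 5], max=6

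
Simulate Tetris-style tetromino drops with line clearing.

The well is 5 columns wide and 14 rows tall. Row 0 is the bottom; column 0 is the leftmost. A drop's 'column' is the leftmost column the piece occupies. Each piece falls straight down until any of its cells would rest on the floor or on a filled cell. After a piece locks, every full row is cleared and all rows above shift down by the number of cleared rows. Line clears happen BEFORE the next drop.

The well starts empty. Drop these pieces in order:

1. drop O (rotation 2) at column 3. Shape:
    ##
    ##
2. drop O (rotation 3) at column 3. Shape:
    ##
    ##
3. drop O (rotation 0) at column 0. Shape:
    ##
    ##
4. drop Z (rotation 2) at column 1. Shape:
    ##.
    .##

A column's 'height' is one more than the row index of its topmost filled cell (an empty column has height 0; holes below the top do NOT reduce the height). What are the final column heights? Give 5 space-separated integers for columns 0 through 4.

Answer: 2 6 6 5 4

Derivation:
Drop 1: O rot2 at col 3 lands with bottom-row=0; cleared 0 line(s) (total 0); column heights now [0 0 0 2 2], max=2
Drop 2: O rot3 at col 3 lands with bottom-row=2; cleared 0 line(s) (total 0); column heights now [0 0 0 4 4], max=4
Drop 3: O rot0 at col 0 lands with bottom-row=0; cleared 0 line(s) (total 0); column heights now [2 2 0 4 4], max=4
Drop 4: Z rot2 at col 1 lands with bottom-row=4; cleared 0 line(s) (total 0); column heights now [2 6 6 5 4], max=6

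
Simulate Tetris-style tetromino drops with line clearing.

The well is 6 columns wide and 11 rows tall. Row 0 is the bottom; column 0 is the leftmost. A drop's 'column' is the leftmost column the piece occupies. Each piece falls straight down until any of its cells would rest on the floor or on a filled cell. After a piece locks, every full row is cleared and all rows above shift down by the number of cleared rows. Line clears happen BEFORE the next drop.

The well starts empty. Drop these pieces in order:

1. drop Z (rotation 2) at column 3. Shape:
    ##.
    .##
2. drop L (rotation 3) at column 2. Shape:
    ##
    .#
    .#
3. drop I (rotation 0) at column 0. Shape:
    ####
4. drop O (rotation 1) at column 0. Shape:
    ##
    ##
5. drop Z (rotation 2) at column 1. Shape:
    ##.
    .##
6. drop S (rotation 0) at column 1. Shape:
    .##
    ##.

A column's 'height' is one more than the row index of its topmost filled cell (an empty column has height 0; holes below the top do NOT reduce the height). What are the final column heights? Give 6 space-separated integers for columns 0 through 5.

Drop 1: Z rot2 at col 3 lands with bottom-row=0; cleared 0 line(s) (total 0); column heights now [0 0 0 2 2 1], max=2
Drop 2: L rot3 at col 2 lands with bottom-row=2; cleared 0 line(s) (total 0); column heights now [0 0 5 5 2 1], max=5
Drop 3: I rot0 at col 0 lands with bottom-row=5; cleared 0 line(s) (total 0); column heights now [6 6 6 6 2 1], max=6
Drop 4: O rot1 at col 0 lands with bottom-row=6; cleared 0 line(s) (total 0); column heights now [8 8 6 6 2 1], max=8
Drop 5: Z rot2 at col 1 lands with bottom-row=7; cleared 0 line(s) (total 0); column heights now [8 9 9 8 2 1], max=9
Drop 6: S rot0 at col 1 lands with bottom-row=9; cleared 0 line(s) (total 0); column heights now [8 10 11 11 2 1], max=11

Answer: 8 10 11 11 2 1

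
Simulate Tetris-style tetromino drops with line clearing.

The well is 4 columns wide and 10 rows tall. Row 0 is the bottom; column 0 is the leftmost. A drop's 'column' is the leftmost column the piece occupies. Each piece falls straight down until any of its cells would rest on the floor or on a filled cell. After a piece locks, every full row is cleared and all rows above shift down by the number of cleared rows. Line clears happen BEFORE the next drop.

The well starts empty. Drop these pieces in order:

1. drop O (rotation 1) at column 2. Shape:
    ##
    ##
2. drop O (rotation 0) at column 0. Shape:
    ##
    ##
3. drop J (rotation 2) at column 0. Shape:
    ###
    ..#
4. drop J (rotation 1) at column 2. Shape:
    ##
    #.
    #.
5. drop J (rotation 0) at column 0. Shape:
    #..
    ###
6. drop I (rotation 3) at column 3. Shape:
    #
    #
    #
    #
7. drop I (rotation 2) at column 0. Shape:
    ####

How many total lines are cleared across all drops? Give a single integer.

Drop 1: O rot1 at col 2 lands with bottom-row=0; cleared 0 line(s) (total 0); column heights now [0 0 2 2], max=2
Drop 2: O rot0 at col 0 lands with bottom-row=0; cleared 2 line(s) (total 2); column heights now [0 0 0 0], max=0
Drop 3: J rot2 at col 0 lands with bottom-row=0; cleared 0 line(s) (total 2); column heights now [2 2 2 0], max=2
Drop 4: J rot1 at col 2 lands with bottom-row=2; cleared 0 line(s) (total 2); column heights now [2 2 5 5], max=5
Drop 5: J rot0 at col 0 lands with bottom-row=5; cleared 0 line(s) (total 2); column heights now [7 6 6 5], max=7
Drop 6: I rot3 at col 3 lands with bottom-row=5; cleared 1 line(s) (total 3); column heights now [6 2 5 8], max=8
Drop 7: I rot2 at col 0 lands with bottom-row=8; cleared 1 line(s) (total 4); column heights now [6 2 5 8], max=8

Answer: 4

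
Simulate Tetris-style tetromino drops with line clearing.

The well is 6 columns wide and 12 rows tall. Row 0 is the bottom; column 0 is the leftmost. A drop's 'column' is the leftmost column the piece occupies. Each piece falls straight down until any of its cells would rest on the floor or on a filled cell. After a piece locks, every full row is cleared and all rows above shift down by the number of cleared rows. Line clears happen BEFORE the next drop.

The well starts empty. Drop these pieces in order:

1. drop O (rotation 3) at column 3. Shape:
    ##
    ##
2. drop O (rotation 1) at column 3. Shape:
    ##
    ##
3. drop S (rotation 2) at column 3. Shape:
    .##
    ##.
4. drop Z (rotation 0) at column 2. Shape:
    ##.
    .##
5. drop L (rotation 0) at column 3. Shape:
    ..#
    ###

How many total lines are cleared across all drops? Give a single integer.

Answer: 0

Derivation:
Drop 1: O rot3 at col 3 lands with bottom-row=0; cleared 0 line(s) (total 0); column heights now [0 0 0 2 2 0], max=2
Drop 2: O rot1 at col 3 lands with bottom-row=2; cleared 0 line(s) (total 0); column heights now [0 0 0 4 4 0], max=4
Drop 3: S rot2 at col 3 lands with bottom-row=4; cleared 0 line(s) (total 0); column heights now [0 0 0 5 6 6], max=6
Drop 4: Z rot0 at col 2 lands with bottom-row=6; cleared 0 line(s) (total 0); column heights now [0 0 8 8 7 6], max=8
Drop 5: L rot0 at col 3 lands with bottom-row=8; cleared 0 line(s) (total 0); column heights now [0 0 8 9 9 10], max=10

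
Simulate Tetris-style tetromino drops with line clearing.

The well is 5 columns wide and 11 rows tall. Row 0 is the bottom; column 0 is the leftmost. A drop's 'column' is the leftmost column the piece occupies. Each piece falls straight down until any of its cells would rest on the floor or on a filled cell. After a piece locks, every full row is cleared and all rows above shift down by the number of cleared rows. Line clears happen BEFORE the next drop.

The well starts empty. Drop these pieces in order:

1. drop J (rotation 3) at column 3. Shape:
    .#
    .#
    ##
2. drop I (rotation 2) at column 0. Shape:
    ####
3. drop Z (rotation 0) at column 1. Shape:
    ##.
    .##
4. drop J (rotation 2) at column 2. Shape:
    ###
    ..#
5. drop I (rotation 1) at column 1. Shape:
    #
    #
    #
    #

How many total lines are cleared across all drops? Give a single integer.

Drop 1: J rot3 at col 3 lands with bottom-row=0; cleared 0 line(s) (total 0); column heights now [0 0 0 1 3], max=3
Drop 2: I rot2 at col 0 lands with bottom-row=1; cleared 1 line(s) (total 1); column heights now [0 0 0 1 2], max=2
Drop 3: Z rot0 at col 1 lands with bottom-row=1; cleared 0 line(s) (total 1); column heights now [0 3 3 2 2], max=3
Drop 4: J rot2 at col 2 lands with bottom-row=2; cleared 0 line(s) (total 1); column heights now [0 3 4 4 4], max=4
Drop 5: I rot1 at col 1 lands with bottom-row=3; cleared 0 line(s) (total 1); column heights now [0 7 4 4 4], max=7

Answer: 1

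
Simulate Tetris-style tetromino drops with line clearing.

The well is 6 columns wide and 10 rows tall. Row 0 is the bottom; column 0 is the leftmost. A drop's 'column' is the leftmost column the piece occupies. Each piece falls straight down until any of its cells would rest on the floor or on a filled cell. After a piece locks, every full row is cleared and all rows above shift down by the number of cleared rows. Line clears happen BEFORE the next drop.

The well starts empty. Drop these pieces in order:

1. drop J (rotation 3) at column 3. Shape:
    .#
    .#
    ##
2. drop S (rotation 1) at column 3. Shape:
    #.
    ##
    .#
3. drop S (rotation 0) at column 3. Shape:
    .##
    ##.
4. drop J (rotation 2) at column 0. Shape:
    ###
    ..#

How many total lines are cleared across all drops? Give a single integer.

Drop 1: J rot3 at col 3 lands with bottom-row=0; cleared 0 line(s) (total 0); column heights now [0 0 0 1 3 0], max=3
Drop 2: S rot1 at col 3 lands with bottom-row=3; cleared 0 line(s) (total 0); column heights now [0 0 0 6 5 0], max=6
Drop 3: S rot0 at col 3 lands with bottom-row=6; cleared 0 line(s) (total 0); column heights now [0 0 0 7 8 8], max=8
Drop 4: J rot2 at col 0 lands with bottom-row=0; cleared 0 line(s) (total 0); column heights now [2 2 2 7 8 8], max=8

Answer: 0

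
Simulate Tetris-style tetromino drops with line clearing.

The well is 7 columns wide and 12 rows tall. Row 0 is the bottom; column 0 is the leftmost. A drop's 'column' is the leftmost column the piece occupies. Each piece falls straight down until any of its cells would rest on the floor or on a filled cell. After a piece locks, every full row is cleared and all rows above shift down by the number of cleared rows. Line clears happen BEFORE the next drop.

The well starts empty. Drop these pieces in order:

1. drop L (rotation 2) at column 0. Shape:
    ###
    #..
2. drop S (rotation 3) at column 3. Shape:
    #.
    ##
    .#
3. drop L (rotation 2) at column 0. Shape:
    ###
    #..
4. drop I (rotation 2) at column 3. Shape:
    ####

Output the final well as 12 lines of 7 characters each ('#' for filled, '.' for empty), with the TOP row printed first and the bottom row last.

Answer: .......
.......
.......
.......
.......
.......
.......
.......
.......
#..#...
#####..
#...#..

Derivation:
Drop 1: L rot2 at col 0 lands with bottom-row=0; cleared 0 line(s) (total 0); column heights now [2 2 2 0 0 0 0], max=2
Drop 2: S rot3 at col 3 lands with bottom-row=0; cleared 0 line(s) (total 0); column heights now [2 2 2 3 2 0 0], max=3
Drop 3: L rot2 at col 0 lands with bottom-row=2; cleared 0 line(s) (total 0); column heights now [4 4 4 3 2 0 0], max=4
Drop 4: I rot2 at col 3 lands with bottom-row=3; cleared 1 line(s) (total 1); column heights now [3 2 2 3 2 0 0], max=3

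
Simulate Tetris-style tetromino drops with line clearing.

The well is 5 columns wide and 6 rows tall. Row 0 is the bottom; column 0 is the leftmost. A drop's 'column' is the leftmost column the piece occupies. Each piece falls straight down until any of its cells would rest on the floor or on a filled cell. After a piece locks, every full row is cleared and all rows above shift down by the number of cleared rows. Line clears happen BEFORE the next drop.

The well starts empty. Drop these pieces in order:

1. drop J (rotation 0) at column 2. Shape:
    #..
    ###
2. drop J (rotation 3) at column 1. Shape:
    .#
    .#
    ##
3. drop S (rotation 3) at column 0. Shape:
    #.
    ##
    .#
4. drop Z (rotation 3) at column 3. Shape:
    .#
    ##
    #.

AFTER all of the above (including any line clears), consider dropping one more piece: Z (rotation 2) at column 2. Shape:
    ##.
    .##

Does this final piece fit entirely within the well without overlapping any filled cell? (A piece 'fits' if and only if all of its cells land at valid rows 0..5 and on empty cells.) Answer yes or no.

Answer: yes

Derivation:
Drop 1: J rot0 at col 2 lands with bottom-row=0; cleared 0 line(s) (total 0); column heights now [0 0 2 1 1], max=2
Drop 2: J rot3 at col 1 lands with bottom-row=2; cleared 0 line(s) (total 0); column heights now [0 3 5 1 1], max=5
Drop 3: S rot3 at col 0 lands with bottom-row=3; cleared 0 line(s) (total 0); column heights now [6 5 5 1 1], max=6
Drop 4: Z rot3 at col 3 lands with bottom-row=1; cleared 0 line(s) (total 0); column heights now [6 5 5 3 4], max=6
Test piece Z rot2 at col 2 (width 3): heights before test = [6 5 5 3 4]; fits = True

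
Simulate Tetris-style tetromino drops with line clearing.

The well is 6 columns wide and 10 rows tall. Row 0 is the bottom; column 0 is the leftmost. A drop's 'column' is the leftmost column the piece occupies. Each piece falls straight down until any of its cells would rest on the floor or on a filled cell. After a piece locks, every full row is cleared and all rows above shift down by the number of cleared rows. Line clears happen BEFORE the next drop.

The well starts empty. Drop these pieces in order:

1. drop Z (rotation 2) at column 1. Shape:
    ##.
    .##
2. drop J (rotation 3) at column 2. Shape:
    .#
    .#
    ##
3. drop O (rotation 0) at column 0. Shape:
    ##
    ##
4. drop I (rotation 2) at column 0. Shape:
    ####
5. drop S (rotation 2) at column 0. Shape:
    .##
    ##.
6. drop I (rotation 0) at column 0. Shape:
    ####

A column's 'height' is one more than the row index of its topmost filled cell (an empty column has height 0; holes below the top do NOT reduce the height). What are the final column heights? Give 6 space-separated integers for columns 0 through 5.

Drop 1: Z rot2 at col 1 lands with bottom-row=0; cleared 0 line(s) (total 0); column heights now [0 2 2 1 0 0], max=2
Drop 2: J rot3 at col 2 lands with bottom-row=2; cleared 0 line(s) (total 0); column heights now [0 2 3 5 0 0], max=5
Drop 3: O rot0 at col 0 lands with bottom-row=2; cleared 0 line(s) (total 0); column heights now [4 4 3 5 0 0], max=5
Drop 4: I rot2 at col 0 lands with bottom-row=5; cleared 0 line(s) (total 0); column heights now [6 6 6 6 0 0], max=6
Drop 5: S rot2 at col 0 lands with bottom-row=6; cleared 0 line(s) (total 0); column heights now [7 8 8 6 0 0], max=8
Drop 6: I rot0 at col 0 lands with bottom-row=8; cleared 0 line(s) (total 0); column heights now [9 9 9 9 0 0], max=9

Answer: 9 9 9 9 0 0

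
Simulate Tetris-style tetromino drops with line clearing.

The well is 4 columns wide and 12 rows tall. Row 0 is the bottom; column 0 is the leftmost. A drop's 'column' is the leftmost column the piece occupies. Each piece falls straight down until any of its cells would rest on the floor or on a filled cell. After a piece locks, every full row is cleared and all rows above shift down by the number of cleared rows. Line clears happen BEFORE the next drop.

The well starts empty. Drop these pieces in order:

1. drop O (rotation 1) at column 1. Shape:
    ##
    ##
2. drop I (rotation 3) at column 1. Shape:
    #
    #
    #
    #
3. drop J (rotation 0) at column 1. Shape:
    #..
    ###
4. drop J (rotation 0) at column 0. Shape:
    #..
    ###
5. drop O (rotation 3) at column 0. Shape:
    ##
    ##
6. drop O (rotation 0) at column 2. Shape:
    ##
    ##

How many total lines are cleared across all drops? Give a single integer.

Drop 1: O rot1 at col 1 lands with bottom-row=0; cleared 0 line(s) (total 0); column heights now [0 2 2 0], max=2
Drop 2: I rot3 at col 1 lands with bottom-row=2; cleared 0 line(s) (total 0); column heights now [0 6 2 0], max=6
Drop 3: J rot0 at col 1 lands with bottom-row=6; cleared 0 line(s) (total 0); column heights now [0 8 7 7], max=8
Drop 4: J rot0 at col 0 lands with bottom-row=8; cleared 0 line(s) (total 0); column heights now [10 9 9 7], max=10
Drop 5: O rot3 at col 0 lands with bottom-row=10; cleared 0 line(s) (total 0); column heights now [12 12 9 7], max=12
Drop 6: O rot0 at col 2 lands with bottom-row=9; cleared 1 line(s) (total 1); column heights now [11 11 10 10], max=11

Answer: 1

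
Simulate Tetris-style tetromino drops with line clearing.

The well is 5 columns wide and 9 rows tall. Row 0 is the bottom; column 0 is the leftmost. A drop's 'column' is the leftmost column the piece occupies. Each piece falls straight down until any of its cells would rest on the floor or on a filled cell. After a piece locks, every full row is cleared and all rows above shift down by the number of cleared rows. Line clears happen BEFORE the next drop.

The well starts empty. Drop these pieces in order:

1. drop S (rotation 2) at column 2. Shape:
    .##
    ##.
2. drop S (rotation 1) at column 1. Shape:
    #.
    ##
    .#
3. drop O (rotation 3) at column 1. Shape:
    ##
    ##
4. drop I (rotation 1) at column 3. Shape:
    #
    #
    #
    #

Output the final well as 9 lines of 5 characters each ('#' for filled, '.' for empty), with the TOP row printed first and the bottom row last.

Answer: .....
.....
.....
.###.
.###.
.#.#.
.###.
..###
..##.

Derivation:
Drop 1: S rot2 at col 2 lands with bottom-row=0; cleared 0 line(s) (total 0); column heights now [0 0 1 2 2], max=2
Drop 2: S rot1 at col 1 lands with bottom-row=1; cleared 0 line(s) (total 0); column heights now [0 4 3 2 2], max=4
Drop 3: O rot3 at col 1 lands with bottom-row=4; cleared 0 line(s) (total 0); column heights now [0 6 6 2 2], max=6
Drop 4: I rot1 at col 3 lands with bottom-row=2; cleared 0 line(s) (total 0); column heights now [0 6 6 6 2], max=6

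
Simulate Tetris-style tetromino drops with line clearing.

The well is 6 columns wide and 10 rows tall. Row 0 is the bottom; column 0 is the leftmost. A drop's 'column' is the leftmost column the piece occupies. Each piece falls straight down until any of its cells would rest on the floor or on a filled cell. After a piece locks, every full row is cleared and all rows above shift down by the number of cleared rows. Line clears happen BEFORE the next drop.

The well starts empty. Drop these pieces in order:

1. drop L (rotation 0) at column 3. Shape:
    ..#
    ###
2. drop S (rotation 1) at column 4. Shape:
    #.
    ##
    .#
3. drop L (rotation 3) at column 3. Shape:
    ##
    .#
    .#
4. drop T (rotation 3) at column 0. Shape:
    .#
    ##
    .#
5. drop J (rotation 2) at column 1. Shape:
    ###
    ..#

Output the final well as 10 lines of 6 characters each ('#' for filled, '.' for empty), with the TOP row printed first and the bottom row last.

Drop 1: L rot0 at col 3 lands with bottom-row=0; cleared 0 line(s) (total 0); column heights now [0 0 0 1 1 2], max=2
Drop 2: S rot1 at col 4 lands with bottom-row=2; cleared 0 line(s) (total 0); column heights now [0 0 0 1 5 4], max=5
Drop 3: L rot3 at col 3 lands with bottom-row=5; cleared 0 line(s) (total 0); column heights now [0 0 0 8 8 4], max=8
Drop 4: T rot3 at col 0 lands with bottom-row=0; cleared 0 line(s) (total 0); column heights now [2 3 0 8 8 4], max=8
Drop 5: J rot2 at col 1 lands with bottom-row=8; cleared 0 line(s) (total 0); column heights now [2 10 10 10 8 4], max=10

Answer: .###..
...#..
...##.
....#.
....#.
....#.
....##
.#...#
##...#
.#.###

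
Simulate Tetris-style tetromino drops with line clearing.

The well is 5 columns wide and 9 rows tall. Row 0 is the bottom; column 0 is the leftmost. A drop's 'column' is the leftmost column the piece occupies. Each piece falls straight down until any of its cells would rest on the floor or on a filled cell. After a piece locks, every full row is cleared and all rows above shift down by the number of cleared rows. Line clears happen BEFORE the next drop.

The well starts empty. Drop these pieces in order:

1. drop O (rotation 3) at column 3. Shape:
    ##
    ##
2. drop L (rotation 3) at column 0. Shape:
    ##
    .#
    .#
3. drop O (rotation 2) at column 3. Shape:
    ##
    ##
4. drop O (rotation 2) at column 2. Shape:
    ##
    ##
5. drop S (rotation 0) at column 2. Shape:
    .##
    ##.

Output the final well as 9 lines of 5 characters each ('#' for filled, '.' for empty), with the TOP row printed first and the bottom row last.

Drop 1: O rot3 at col 3 lands with bottom-row=0; cleared 0 line(s) (total 0); column heights now [0 0 0 2 2], max=2
Drop 2: L rot3 at col 0 lands with bottom-row=0; cleared 0 line(s) (total 0); column heights now [3 3 0 2 2], max=3
Drop 3: O rot2 at col 3 lands with bottom-row=2; cleared 0 line(s) (total 0); column heights now [3 3 0 4 4], max=4
Drop 4: O rot2 at col 2 lands with bottom-row=4; cleared 0 line(s) (total 0); column heights now [3 3 6 6 4], max=6
Drop 5: S rot0 at col 2 lands with bottom-row=6; cleared 0 line(s) (total 0); column heights now [3 3 7 8 8], max=8

Answer: .....
...##
..##.
..##.
..##.
...##
##.##
.#.##
.#.##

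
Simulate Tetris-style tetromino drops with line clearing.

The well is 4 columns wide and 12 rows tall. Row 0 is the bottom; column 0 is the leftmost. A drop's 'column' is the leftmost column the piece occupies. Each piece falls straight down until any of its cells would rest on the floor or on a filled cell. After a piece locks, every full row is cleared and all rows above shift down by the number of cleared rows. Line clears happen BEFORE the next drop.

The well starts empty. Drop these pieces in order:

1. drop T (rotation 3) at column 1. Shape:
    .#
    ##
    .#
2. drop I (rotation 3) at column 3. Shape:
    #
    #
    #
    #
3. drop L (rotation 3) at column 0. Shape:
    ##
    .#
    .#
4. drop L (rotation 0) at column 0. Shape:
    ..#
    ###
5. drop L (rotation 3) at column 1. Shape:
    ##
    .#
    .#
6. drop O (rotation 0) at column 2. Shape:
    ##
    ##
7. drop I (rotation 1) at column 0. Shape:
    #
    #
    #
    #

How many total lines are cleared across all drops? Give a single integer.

Answer: 0

Derivation:
Drop 1: T rot3 at col 1 lands with bottom-row=0; cleared 0 line(s) (total 0); column heights now [0 2 3 0], max=3
Drop 2: I rot3 at col 3 lands with bottom-row=0; cleared 0 line(s) (total 0); column heights now [0 2 3 4], max=4
Drop 3: L rot3 at col 0 lands with bottom-row=2; cleared 0 line(s) (total 0); column heights now [5 5 3 4], max=5
Drop 4: L rot0 at col 0 lands with bottom-row=5; cleared 0 line(s) (total 0); column heights now [6 6 7 4], max=7
Drop 5: L rot3 at col 1 lands with bottom-row=7; cleared 0 line(s) (total 0); column heights now [6 10 10 4], max=10
Drop 6: O rot0 at col 2 lands with bottom-row=10; cleared 0 line(s) (total 0); column heights now [6 10 12 12], max=12
Drop 7: I rot1 at col 0 lands with bottom-row=6; cleared 0 line(s) (total 0); column heights now [10 10 12 12], max=12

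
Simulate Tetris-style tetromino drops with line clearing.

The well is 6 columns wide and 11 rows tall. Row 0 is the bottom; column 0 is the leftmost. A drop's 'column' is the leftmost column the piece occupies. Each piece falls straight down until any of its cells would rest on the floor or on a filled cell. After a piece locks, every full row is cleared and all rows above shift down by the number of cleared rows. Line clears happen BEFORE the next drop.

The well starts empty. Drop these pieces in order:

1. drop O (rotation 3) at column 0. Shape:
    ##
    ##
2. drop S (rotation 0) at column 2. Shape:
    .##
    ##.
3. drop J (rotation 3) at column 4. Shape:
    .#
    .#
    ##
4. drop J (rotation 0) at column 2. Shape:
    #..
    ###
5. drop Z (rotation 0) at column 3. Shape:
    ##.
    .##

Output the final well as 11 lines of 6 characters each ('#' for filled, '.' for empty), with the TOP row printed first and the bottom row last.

Drop 1: O rot3 at col 0 lands with bottom-row=0; cleared 0 line(s) (total 0); column heights now [2 2 0 0 0 0], max=2
Drop 2: S rot0 at col 2 lands with bottom-row=0; cleared 0 line(s) (total 0); column heights now [2 2 1 2 2 0], max=2
Drop 3: J rot3 at col 4 lands with bottom-row=2; cleared 0 line(s) (total 0); column heights now [2 2 1 2 3 5], max=5
Drop 4: J rot0 at col 2 lands with bottom-row=3; cleared 0 line(s) (total 0); column heights now [2 2 5 4 4 5], max=5
Drop 5: Z rot0 at col 3 lands with bottom-row=5; cleared 0 line(s) (total 0); column heights now [2 2 5 7 7 6], max=7

Answer: ......
......
......
......
...##.
....##
..#..#
..####
....##
##.##.
####..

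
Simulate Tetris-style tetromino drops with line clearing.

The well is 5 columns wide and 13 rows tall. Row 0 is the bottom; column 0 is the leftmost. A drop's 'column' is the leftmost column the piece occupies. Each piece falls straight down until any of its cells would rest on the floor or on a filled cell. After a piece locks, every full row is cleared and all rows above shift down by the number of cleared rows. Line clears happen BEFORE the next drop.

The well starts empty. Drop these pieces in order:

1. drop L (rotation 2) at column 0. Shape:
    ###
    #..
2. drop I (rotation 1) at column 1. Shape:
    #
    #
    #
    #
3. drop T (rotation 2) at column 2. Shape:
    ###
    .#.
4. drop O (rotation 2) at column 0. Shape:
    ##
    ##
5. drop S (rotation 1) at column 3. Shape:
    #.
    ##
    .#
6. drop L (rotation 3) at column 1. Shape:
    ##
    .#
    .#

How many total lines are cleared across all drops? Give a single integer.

Drop 1: L rot2 at col 0 lands with bottom-row=0; cleared 0 line(s) (total 0); column heights now [2 2 2 0 0], max=2
Drop 2: I rot1 at col 1 lands with bottom-row=2; cleared 0 line(s) (total 0); column heights now [2 6 2 0 0], max=6
Drop 3: T rot2 at col 2 lands with bottom-row=1; cleared 0 line(s) (total 0); column heights now [2 6 3 3 3], max=6
Drop 4: O rot2 at col 0 lands with bottom-row=6; cleared 0 line(s) (total 0); column heights now [8 8 3 3 3], max=8
Drop 5: S rot1 at col 3 lands with bottom-row=3; cleared 0 line(s) (total 0); column heights now [8 8 3 6 5], max=8
Drop 6: L rot3 at col 1 lands with bottom-row=6; cleared 0 line(s) (total 0); column heights now [8 9 9 6 5], max=9

Answer: 0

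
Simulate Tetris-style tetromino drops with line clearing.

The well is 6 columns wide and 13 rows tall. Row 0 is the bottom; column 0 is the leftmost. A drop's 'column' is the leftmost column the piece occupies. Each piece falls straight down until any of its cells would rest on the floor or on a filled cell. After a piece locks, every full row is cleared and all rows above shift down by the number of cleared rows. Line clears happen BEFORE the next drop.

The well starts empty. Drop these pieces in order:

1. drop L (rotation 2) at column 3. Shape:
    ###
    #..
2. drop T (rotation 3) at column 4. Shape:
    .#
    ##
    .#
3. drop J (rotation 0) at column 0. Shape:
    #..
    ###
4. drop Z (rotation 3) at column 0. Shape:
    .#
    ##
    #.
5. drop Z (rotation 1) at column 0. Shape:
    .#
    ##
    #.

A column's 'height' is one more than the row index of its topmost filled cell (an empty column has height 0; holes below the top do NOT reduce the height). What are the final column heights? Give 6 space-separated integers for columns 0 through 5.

Drop 1: L rot2 at col 3 lands with bottom-row=0; cleared 0 line(s) (total 0); column heights now [0 0 0 2 2 2], max=2
Drop 2: T rot3 at col 4 lands with bottom-row=2; cleared 0 line(s) (total 0); column heights now [0 0 0 2 4 5], max=5
Drop 3: J rot0 at col 0 lands with bottom-row=0; cleared 0 line(s) (total 0); column heights now [2 1 1 2 4 5], max=5
Drop 4: Z rot3 at col 0 lands with bottom-row=2; cleared 0 line(s) (total 0); column heights now [4 5 1 2 4 5], max=5
Drop 5: Z rot1 at col 0 lands with bottom-row=4; cleared 0 line(s) (total 0); column heights now [6 7 1 2 4 5], max=7

Answer: 6 7 1 2 4 5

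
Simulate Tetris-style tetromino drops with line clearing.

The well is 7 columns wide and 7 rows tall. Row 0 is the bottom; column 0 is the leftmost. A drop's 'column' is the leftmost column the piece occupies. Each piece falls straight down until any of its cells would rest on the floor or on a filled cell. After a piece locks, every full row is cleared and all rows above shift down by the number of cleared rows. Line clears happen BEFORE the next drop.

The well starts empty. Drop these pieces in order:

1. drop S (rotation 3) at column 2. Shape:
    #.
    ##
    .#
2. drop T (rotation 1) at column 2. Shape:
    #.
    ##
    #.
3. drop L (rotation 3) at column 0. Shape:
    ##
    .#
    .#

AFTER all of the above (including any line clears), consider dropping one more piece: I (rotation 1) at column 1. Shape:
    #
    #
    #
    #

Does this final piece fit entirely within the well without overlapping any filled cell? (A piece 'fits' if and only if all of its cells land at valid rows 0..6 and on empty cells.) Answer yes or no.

Drop 1: S rot3 at col 2 lands with bottom-row=0; cleared 0 line(s) (total 0); column heights now [0 0 3 2 0 0 0], max=3
Drop 2: T rot1 at col 2 lands with bottom-row=3; cleared 0 line(s) (total 0); column heights now [0 0 6 5 0 0 0], max=6
Drop 3: L rot3 at col 0 lands with bottom-row=0; cleared 0 line(s) (total 0); column heights now [3 3 6 5 0 0 0], max=6
Test piece I rot1 at col 1 (width 1): heights before test = [3 3 6 5 0 0 0]; fits = True

Answer: yes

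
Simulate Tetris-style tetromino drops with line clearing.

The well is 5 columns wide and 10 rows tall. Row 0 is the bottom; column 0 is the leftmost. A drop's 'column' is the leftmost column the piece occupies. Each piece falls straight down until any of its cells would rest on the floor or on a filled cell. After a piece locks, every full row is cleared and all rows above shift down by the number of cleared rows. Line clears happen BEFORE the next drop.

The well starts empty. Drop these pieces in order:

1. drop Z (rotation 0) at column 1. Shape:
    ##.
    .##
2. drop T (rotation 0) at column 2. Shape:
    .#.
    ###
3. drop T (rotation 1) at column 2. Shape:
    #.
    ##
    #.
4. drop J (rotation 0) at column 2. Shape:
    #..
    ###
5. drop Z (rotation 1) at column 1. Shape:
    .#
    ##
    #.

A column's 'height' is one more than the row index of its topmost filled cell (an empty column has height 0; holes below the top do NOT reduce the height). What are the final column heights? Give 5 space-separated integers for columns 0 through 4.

Answer: 0 9 10 7 7

Derivation:
Drop 1: Z rot0 at col 1 lands with bottom-row=0; cleared 0 line(s) (total 0); column heights now [0 2 2 1 0], max=2
Drop 2: T rot0 at col 2 lands with bottom-row=2; cleared 0 line(s) (total 0); column heights now [0 2 3 4 3], max=4
Drop 3: T rot1 at col 2 lands with bottom-row=3; cleared 0 line(s) (total 0); column heights now [0 2 6 5 3], max=6
Drop 4: J rot0 at col 2 lands with bottom-row=6; cleared 0 line(s) (total 0); column heights now [0 2 8 7 7], max=8
Drop 5: Z rot1 at col 1 lands with bottom-row=7; cleared 0 line(s) (total 0); column heights now [0 9 10 7 7], max=10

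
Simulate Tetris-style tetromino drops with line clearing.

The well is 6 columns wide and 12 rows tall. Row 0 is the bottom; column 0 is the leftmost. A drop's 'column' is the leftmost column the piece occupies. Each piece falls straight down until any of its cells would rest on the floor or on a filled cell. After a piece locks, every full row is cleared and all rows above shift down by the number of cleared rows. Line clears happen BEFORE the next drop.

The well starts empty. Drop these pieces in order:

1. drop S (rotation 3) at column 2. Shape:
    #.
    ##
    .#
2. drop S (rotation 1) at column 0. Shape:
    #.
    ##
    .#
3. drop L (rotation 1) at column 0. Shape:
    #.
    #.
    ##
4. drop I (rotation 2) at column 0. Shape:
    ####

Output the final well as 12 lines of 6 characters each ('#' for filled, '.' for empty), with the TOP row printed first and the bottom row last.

Answer: ......
......
......
......
......
####..
#.....
#.....
##....
#.#...
####..
.#.#..

Derivation:
Drop 1: S rot3 at col 2 lands with bottom-row=0; cleared 0 line(s) (total 0); column heights now [0 0 3 2 0 0], max=3
Drop 2: S rot1 at col 0 lands with bottom-row=0; cleared 0 line(s) (total 0); column heights now [3 2 3 2 0 0], max=3
Drop 3: L rot1 at col 0 lands with bottom-row=3; cleared 0 line(s) (total 0); column heights now [6 4 3 2 0 0], max=6
Drop 4: I rot2 at col 0 lands with bottom-row=6; cleared 0 line(s) (total 0); column heights now [7 7 7 7 0 0], max=7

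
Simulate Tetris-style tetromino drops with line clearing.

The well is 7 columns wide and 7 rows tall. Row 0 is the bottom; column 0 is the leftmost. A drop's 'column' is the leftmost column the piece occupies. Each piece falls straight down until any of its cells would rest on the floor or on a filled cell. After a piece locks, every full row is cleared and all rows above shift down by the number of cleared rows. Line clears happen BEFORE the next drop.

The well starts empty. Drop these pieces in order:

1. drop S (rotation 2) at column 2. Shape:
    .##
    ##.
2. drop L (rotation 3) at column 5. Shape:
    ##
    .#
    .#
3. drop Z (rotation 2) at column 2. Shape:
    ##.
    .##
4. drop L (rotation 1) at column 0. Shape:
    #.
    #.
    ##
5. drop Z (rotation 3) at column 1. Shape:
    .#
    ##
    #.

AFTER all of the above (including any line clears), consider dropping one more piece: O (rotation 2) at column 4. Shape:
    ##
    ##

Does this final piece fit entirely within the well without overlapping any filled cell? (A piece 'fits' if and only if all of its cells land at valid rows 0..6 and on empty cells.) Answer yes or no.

Answer: yes

Derivation:
Drop 1: S rot2 at col 2 lands with bottom-row=0; cleared 0 line(s) (total 0); column heights now [0 0 1 2 2 0 0], max=2
Drop 2: L rot3 at col 5 lands with bottom-row=0; cleared 0 line(s) (total 0); column heights now [0 0 1 2 2 3 3], max=3
Drop 3: Z rot2 at col 2 lands with bottom-row=2; cleared 0 line(s) (total 0); column heights now [0 0 4 4 3 3 3], max=4
Drop 4: L rot1 at col 0 lands with bottom-row=0; cleared 0 line(s) (total 0); column heights now [3 1 4 4 3 3 3], max=4
Drop 5: Z rot3 at col 1 lands with bottom-row=3; cleared 0 line(s) (total 0); column heights now [3 5 6 4 3 3 3], max=6
Test piece O rot2 at col 4 (width 2): heights before test = [3 5 6 4 3 3 3]; fits = True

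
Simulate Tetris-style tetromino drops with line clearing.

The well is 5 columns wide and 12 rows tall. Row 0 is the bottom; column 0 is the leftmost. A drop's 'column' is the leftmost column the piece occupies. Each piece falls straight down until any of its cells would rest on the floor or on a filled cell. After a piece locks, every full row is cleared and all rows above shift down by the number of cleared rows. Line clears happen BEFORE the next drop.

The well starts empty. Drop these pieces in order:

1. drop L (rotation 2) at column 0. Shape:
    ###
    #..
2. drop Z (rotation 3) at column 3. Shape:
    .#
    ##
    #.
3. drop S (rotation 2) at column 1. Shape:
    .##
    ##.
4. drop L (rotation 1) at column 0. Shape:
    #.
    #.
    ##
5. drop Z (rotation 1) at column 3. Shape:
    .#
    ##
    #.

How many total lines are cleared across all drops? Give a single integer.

Answer: 2

Derivation:
Drop 1: L rot2 at col 0 lands with bottom-row=0; cleared 0 line(s) (total 0); column heights now [2 2 2 0 0], max=2
Drop 2: Z rot3 at col 3 lands with bottom-row=0; cleared 1 line(s) (total 1); column heights now [1 0 0 1 2], max=2
Drop 3: S rot2 at col 1 lands with bottom-row=0; cleared 0 line(s) (total 1); column heights now [1 1 2 2 2], max=2
Drop 4: L rot1 at col 0 lands with bottom-row=1; cleared 1 line(s) (total 2); column heights now [3 1 1 1 0], max=3
Drop 5: Z rot1 at col 3 lands with bottom-row=1; cleared 0 line(s) (total 2); column heights now [3 1 1 3 4], max=4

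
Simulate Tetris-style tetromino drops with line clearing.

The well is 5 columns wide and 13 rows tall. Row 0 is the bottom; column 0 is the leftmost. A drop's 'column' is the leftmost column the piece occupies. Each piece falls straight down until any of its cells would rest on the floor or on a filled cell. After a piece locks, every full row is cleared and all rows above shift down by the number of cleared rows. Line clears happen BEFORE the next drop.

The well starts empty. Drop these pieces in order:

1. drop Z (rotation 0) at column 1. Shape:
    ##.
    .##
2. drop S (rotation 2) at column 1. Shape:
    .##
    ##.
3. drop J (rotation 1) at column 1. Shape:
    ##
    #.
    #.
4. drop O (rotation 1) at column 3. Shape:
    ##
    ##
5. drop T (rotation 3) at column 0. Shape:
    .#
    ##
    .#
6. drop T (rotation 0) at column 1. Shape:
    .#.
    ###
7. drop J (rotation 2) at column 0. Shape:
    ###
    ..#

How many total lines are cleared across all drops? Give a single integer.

Drop 1: Z rot0 at col 1 lands with bottom-row=0; cleared 0 line(s) (total 0); column heights now [0 2 2 1 0], max=2
Drop 2: S rot2 at col 1 lands with bottom-row=2; cleared 0 line(s) (total 0); column heights now [0 3 4 4 0], max=4
Drop 3: J rot1 at col 1 lands with bottom-row=3; cleared 0 line(s) (total 0); column heights now [0 6 6 4 0], max=6
Drop 4: O rot1 at col 3 lands with bottom-row=4; cleared 0 line(s) (total 0); column heights now [0 6 6 6 6], max=6
Drop 5: T rot3 at col 0 lands with bottom-row=6; cleared 0 line(s) (total 0); column heights now [8 9 6 6 6], max=9
Drop 6: T rot0 at col 1 lands with bottom-row=9; cleared 0 line(s) (total 0); column heights now [8 10 11 10 6], max=11
Drop 7: J rot2 at col 0 lands with bottom-row=11; cleared 0 line(s) (total 0); column heights now [13 13 13 10 6], max=13

Answer: 0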